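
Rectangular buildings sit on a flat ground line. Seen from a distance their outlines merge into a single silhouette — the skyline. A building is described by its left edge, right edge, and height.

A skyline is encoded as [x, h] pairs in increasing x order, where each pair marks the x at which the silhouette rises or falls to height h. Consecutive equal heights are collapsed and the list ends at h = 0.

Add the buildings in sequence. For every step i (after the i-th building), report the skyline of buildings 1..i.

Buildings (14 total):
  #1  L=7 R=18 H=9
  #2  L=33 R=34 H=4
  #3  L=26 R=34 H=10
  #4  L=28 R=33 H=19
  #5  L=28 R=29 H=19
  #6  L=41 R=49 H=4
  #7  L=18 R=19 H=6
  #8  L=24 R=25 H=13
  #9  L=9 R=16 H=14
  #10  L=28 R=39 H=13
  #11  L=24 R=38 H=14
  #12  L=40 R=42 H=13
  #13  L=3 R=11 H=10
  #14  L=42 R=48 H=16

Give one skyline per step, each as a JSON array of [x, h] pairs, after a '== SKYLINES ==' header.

== SKYLINES ==
[[7,9],[18,0]]
[[7,9],[18,0],[33,4],[34,0]]
[[7,9],[18,0],[26,10],[34,0]]
[[7,9],[18,0],[26,10],[28,19],[33,10],[34,0]]
[[7,9],[18,0],[26,10],[28,19],[33,10],[34,0]]
[[7,9],[18,0],[26,10],[28,19],[33,10],[34,0],[41,4],[49,0]]
[[7,9],[18,6],[19,0],[26,10],[28,19],[33,10],[34,0],[41,4],[49,0]]
[[7,9],[18,6],[19,0],[24,13],[25,0],[26,10],[28,19],[33,10],[34,0],[41,4],[49,0]]
[[7,9],[9,14],[16,9],[18,6],[19,0],[24,13],[25,0],[26,10],[28,19],[33,10],[34,0],[41,4],[49,0]]
[[7,9],[9,14],[16,9],[18,6],[19,0],[24,13],[25,0],[26,10],[28,19],[33,13],[39,0],[41,4],[49,0]]
[[7,9],[9,14],[16,9],[18,6],[19,0],[24,14],[28,19],[33,14],[38,13],[39,0],[41,4],[49,0]]
[[7,9],[9,14],[16,9],[18,6],[19,0],[24,14],[28,19],[33,14],[38,13],[39,0],[40,13],[42,4],[49,0]]
[[3,10],[9,14],[16,9],[18,6],[19,0],[24,14],[28,19],[33,14],[38,13],[39,0],[40,13],[42,4],[49,0]]
[[3,10],[9,14],[16,9],[18,6],[19,0],[24,14],[28,19],[33,14],[38,13],[39,0],[40,13],[42,16],[48,4],[49,0]]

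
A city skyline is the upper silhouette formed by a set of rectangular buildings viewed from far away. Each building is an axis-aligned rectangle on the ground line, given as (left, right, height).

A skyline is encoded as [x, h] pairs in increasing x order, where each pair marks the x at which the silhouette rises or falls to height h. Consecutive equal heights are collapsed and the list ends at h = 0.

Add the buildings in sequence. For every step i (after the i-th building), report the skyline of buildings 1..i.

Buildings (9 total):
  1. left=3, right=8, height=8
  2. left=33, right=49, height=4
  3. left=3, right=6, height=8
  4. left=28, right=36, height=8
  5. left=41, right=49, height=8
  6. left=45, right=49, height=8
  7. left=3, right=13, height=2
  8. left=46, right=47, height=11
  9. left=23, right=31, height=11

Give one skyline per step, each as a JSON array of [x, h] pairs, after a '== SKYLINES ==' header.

== SKYLINES ==
[[3,8],[8,0]]
[[3,8],[8,0],[33,4],[49,0]]
[[3,8],[8,0],[33,4],[49,0]]
[[3,8],[8,0],[28,8],[36,4],[49,0]]
[[3,8],[8,0],[28,8],[36,4],[41,8],[49,0]]
[[3,8],[8,0],[28,8],[36,4],[41,8],[49,0]]
[[3,8],[8,2],[13,0],[28,8],[36,4],[41,8],[49,0]]
[[3,8],[8,2],[13,0],[28,8],[36,4],[41,8],[46,11],[47,8],[49,0]]
[[3,8],[8,2],[13,0],[23,11],[31,8],[36,4],[41,8],[46,11],[47,8],[49,0]]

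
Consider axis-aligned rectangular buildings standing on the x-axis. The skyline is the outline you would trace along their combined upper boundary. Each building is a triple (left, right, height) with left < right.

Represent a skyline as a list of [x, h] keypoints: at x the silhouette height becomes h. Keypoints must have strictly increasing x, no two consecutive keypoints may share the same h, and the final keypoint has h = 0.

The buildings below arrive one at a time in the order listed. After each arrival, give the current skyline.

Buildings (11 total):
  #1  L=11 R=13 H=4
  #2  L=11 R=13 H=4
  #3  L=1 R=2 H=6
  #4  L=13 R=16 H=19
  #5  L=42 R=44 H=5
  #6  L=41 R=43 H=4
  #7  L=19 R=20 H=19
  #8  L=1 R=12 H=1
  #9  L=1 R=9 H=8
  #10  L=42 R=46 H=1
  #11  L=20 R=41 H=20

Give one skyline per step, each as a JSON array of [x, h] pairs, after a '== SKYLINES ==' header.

== SKYLINES ==
[[11,4],[13,0]]
[[11,4],[13,0]]
[[1,6],[2,0],[11,4],[13,0]]
[[1,6],[2,0],[11,4],[13,19],[16,0]]
[[1,6],[2,0],[11,4],[13,19],[16,0],[42,5],[44,0]]
[[1,6],[2,0],[11,4],[13,19],[16,0],[41,4],[42,5],[44,0]]
[[1,6],[2,0],[11,4],[13,19],[16,0],[19,19],[20,0],[41,4],[42,5],[44,0]]
[[1,6],[2,1],[11,4],[13,19],[16,0],[19,19],[20,0],[41,4],[42,5],[44,0]]
[[1,8],[9,1],[11,4],[13,19],[16,0],[19,19],[20,0],[41,4],[42,5],[44,0]]
[[1,8],[9,1],[11,4],[13,19],[16,0],[19,19],[20,0],[41,4],[42,5],[44,1],[46,0]]
[[1,8],[9,1],[11,4],[13,19],[16,0],[19,19],[20,20],[41,4],[42,5],[44,1],[46,0]]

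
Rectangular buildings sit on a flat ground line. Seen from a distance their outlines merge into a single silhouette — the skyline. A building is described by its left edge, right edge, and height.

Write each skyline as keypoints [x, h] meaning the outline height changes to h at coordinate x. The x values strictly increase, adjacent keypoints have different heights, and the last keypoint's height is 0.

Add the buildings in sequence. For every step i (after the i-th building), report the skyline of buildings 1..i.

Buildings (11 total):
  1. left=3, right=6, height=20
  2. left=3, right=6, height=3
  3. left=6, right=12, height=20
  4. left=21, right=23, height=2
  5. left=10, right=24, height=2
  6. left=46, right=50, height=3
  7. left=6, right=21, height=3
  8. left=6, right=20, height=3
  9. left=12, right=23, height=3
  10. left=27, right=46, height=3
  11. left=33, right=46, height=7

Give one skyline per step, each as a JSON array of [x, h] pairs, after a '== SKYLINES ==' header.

== SKYLINES ==
[[3,20],[6,0]]
[[3,20],[6,0]]
[[3,20],[12,0]]
[[3,20],[12,0],[21,2],[23,0]]
[[3,20],[12,2],[24,0]]
[[3,20],[12,2],[24,0],[46,3],[50,0]]
[[3,20],[12,3],[21,2],[24,0],[46,3],[50,0]]
[[3,20],[12,3],[21,2],[24,0],[46,3],[50,0]]
[[3,20],[12,3],[23,2],[24,0],[46,3],[50,0]]
[[3,20],[12,3],[23,2],[24,0],[27,3],[50,0]]
[[3,20],[12,3],[23,2],[24,0],[27,3],[33,7],[46,3],[50,0]]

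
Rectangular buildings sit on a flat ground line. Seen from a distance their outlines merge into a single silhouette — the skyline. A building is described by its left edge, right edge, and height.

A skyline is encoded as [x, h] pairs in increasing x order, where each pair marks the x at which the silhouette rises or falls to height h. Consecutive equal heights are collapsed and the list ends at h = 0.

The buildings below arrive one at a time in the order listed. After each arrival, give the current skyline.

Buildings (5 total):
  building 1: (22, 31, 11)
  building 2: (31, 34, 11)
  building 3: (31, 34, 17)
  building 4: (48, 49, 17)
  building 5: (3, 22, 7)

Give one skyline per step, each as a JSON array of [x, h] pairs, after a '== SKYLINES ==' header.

== SKYLINES ==
[[22,11],[31,0]]
[[22,11],[34,0]]
[[22,11],[31,17],[34,0]]
[[22,11],[31,17],[34,0],[48,17],[49,0]]
[[3,7],[22,11],[31,17],[34,0],[48,17],[49,0]]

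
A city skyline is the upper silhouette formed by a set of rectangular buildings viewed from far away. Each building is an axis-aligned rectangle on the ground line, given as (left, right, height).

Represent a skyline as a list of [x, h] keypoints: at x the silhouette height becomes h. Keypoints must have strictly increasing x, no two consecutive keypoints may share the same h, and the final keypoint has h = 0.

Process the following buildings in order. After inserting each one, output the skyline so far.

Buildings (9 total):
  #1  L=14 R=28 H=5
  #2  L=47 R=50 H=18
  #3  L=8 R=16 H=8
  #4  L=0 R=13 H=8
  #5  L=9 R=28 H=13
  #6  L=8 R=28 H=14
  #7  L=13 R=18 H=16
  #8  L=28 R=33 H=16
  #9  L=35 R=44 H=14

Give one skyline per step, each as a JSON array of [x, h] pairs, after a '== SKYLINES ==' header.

== SKYLINES ==
[[14,5],[28,0]]
[[14,5],[28,0],[47,18],[50,0]]
[[8,8],[16,5],[28,0],[47,18],[50,0]]
[[0,8],[16,5],[28,0],[47,18],[50,0]]
[[0,8],[9,13],[28,0],[47,18],[50,0]]
[[0,8],[8,14],[28,0],[47,18],[50,0]]
[[0,8],[8,14],[13,16],[18,14],[28,0],[47,18],[50,0]]
[[0,8],[8,14],[13,16],[18,14],[28,16],[33,0],[47,18],[50,0]]
[[0,8],[8,14],[13,16],[18,14],[28,16],[33,0],[35,14],[44,0],[47,18],[50,0]]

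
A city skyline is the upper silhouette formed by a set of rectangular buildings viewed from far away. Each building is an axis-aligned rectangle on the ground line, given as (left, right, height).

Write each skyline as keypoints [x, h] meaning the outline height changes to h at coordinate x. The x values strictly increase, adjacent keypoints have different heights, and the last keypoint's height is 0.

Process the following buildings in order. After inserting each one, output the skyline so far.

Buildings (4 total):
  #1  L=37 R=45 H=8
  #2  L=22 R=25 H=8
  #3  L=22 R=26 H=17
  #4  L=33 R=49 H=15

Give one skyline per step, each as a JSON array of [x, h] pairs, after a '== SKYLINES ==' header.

== SKYLINES ==
[[37,8],[45,0]]
[[22,8],[25,0],[37,8],[45,0]]
[[22,17],[26,0],[37,8],[45,0]]
[[22,17],[26,0],[33,15],[49,0]]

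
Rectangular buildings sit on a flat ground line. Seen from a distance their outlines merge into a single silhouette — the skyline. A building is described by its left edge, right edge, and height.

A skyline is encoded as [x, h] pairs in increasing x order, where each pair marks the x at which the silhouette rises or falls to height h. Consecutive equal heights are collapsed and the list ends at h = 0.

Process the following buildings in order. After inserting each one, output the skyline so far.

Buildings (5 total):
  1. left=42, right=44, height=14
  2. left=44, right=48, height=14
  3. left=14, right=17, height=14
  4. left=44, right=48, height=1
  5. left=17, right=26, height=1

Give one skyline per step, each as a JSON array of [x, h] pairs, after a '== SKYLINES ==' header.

== SKYLINES ==
[[42,14],[44,0]]
[[42,14],[48,0]]
[[14,14],[17,0],[42,14],[48,0]]
[[14,14],[17,0],[42,14],[48,0]]
[[14,14],[17,1],[26,0],[42,14],[48,0]]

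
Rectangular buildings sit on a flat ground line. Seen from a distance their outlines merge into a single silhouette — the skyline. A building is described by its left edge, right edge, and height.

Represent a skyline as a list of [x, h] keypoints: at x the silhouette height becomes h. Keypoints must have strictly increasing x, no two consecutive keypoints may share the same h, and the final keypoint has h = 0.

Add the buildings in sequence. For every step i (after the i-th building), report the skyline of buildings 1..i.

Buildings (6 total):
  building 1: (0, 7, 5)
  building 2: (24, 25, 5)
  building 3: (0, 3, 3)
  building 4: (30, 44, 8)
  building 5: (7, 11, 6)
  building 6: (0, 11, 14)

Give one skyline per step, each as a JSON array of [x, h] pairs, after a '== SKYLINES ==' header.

== SKYLINES ==
[[0,5],[7,0]]
[[0,5],[7,0],[24,5],[25,0]]
[[0,5],[7,0],[24,5],[25,0]]
[[0,5],[7,0],[24,5],[25,0],[30,8],[44,0]]
[[0,5],[7,6],[11,0],[24,5],[25,0],[30,8],[44,0]]
[[0,14],[11,0],[24,5],[25,0],[30,8],[44,0]]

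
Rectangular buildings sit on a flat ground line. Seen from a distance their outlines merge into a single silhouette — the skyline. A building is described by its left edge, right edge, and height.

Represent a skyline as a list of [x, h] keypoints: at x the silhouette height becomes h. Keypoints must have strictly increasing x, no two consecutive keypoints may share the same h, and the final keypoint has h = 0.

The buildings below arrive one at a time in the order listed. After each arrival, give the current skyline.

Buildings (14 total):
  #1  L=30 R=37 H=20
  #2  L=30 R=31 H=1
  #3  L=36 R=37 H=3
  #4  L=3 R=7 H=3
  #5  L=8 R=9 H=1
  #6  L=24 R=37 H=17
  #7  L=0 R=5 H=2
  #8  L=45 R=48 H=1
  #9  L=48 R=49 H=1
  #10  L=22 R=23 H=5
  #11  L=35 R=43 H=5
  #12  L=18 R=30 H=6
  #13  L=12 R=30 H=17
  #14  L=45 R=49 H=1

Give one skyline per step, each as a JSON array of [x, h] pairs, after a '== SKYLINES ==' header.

== SKYLINES ==
[[30,20],[37,0]]
[[30,20],[37,0]]
[[30,20],[37,0]]
[[3,3],[7,0],[30,20],[37,0]]
[[3,3],[7,0],[8,1],[9,0],[30,20],[37,0]]
[[3,3],[7,0],[8,1],[9,0],[24,17],[30,20],[37,0]]
[[0,2],[3,3],[7,0],[8,1],[9,0],[24,17],[30,20],[37,0]]
[[0,2],[3,3],[7,0],[8,1],[9,0],[24,17],[30,20],[37,0],[45,1],[48,0]]
[[0,2],[3,3],[7,0],[8,1],[9,0],[24,17],[30,20],[37,0],[45,1],[49,0]]
[[0,2],[3,3],[7,0],[8,1],[9,0],[22,5],[23,0],[24,17],[30,20],[37,0],[45,1],[49,0]]
[[0,2],[3,3],[7,0],[8,1],[9,0],[22,5],[23,0],[24,17],[30,20],[37,5],[43,0],[45,1],[49,0]]
[[0,2],[3,3],[7,0],[8,1],[9,0],[18,6],[24,17],[30,20],[37,5],[43,0],[45,1],[49,0]]
[[0,2],[3,3],[7,0],[8,1],[9,0],[12,17],[30,20],[37,5],[43,0],[45,1],[49,0]]
[[0,2],[3,3],[7,0],[8,1],[9,0],[12,17],[30,20],[37,5],[43,0],[45,1],[49,0]]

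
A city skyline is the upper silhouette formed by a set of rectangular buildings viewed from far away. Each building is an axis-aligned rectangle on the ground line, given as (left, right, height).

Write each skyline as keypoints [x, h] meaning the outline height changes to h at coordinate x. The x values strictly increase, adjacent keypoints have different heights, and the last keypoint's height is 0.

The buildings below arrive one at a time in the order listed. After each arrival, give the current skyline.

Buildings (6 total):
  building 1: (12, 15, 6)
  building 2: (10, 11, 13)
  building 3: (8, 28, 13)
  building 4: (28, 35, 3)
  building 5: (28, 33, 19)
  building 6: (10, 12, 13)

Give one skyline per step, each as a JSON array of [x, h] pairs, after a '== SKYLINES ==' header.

== SKYLINES ==
[[12,6],[15,0]]
[[10,13],[11,0],[12,6],[15,0]]
[[8,13],[28,0]]
[[8,13],[28,3],[35,0]]
[[8,13],[28,19],[33,3],[35,0]]
[[8,13],[28,19],[33,3],[35,0]]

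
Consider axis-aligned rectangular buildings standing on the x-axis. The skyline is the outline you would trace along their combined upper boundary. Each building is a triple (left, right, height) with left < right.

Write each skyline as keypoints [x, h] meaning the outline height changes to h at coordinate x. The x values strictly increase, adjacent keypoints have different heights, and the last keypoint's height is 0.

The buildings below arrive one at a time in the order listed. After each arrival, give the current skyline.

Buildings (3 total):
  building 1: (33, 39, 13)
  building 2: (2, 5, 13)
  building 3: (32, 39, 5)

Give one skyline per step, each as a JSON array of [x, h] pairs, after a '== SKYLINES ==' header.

== SKYLINES ==
[[33,13],[39,0]]
[[2,13],[5,0],[33,13],[39,0]]
[[2,13],[5,0],[32,5],[33,13],[39,0]]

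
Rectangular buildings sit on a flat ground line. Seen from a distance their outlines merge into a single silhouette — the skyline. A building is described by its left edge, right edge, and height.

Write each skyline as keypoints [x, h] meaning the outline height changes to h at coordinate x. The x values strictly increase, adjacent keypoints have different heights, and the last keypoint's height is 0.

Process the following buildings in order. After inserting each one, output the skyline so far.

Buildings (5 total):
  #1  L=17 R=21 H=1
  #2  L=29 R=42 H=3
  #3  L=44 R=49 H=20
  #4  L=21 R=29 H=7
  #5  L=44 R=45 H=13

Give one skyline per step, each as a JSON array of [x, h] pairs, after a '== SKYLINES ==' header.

== SKYLINES ==
[[17,1],[21,0]]
[[17,1],[21,0],[29,3],[42,0]]
[[17,1],[21,0],[29,3],[42,0],[44,20],[49,0]]
[[17,1],[21,7],[29,3],[42,0],[44,20],[49,0]]
[[17,1],[21,7],[29,3],[42,0],[44,20],[49,0]]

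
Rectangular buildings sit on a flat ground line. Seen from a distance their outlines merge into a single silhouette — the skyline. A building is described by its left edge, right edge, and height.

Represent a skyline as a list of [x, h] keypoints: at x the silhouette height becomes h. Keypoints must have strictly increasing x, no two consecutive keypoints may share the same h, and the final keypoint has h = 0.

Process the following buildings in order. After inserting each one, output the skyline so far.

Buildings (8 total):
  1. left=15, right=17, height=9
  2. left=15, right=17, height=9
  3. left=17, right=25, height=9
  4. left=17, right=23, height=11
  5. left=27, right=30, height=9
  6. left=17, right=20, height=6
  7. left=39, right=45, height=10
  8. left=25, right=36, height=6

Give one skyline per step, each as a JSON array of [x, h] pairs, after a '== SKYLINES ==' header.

== SKYLINES ==
[[15,9],[17,0]]
[[15,9],[17,0]]
[[15,9],[25,0]]
[[15,9],[17,11],[23,9],[25,0]]
[[15,9],[17,11],[23,9],[25,0],[27,9],[30,0]]
[[15,9],[17,11],[23,9],[25,0],[27,9],[30,0]]
[[15,9],[17,11],[23,9],[25,0],[27,9],[30,0],[39,10],[45,0]]
[[15,9],[17,11],[23,9],[25,6],[27,9],[30,6],[36,0],[39,10],[45,0]]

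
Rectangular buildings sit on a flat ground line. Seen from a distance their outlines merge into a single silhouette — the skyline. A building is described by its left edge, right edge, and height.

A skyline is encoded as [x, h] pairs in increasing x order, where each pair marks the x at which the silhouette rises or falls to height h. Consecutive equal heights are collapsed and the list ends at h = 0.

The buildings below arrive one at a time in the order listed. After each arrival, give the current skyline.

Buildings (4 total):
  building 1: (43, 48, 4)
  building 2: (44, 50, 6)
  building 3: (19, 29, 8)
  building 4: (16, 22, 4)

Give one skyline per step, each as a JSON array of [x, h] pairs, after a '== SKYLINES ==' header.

== SKYLINES ==
[[43,4],[48,0]]
[[43,4],[44,6],[50,0]]
[[19,8],[29,0],[43,4],[44,6],[50,0]]
[[16,4],[19,8],[29,0],[43,4],[44,6],[50,0]]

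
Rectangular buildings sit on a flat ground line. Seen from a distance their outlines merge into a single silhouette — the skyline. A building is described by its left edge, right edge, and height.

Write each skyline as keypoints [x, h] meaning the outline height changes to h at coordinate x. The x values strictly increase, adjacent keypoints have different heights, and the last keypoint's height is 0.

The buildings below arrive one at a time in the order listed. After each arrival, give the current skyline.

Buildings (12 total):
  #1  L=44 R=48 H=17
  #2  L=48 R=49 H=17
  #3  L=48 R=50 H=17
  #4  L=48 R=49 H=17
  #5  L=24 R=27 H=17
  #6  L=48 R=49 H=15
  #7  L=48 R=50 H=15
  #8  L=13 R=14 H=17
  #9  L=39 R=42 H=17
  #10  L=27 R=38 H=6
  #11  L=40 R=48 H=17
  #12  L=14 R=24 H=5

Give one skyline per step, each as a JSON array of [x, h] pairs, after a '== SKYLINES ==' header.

== SKYLINES ==
[[44,17],[48,0]]
[[44,17],[49,0]]
[[44,17],[50,0]]
[[44,17],[50,0]]
[[24,17],[27,0],[44,17],[50,0]]
[[24,17],[27,0],[44,17],[50,0]]
[[24,17],[27,0],[44,17],[50,0]]
[[13,17],[14,0],[24,17],[27,0],[44,17],[50,0]]
[[13,17],[14,0],[24,17],[27,0],[39,17],[42,0],[44,17],[50,0]]
[[13,17],[14,0],[24,17],[27,6],[38,0],[39,17],[42,0],[44,17],[50,0]]
[[13,17],[14,0],[24,17],[27,6],[38,0],[39,17],[50,0]]
[[13,17],[14,5],[24,17],[27,6],[38,0],[39,17],[50,0]]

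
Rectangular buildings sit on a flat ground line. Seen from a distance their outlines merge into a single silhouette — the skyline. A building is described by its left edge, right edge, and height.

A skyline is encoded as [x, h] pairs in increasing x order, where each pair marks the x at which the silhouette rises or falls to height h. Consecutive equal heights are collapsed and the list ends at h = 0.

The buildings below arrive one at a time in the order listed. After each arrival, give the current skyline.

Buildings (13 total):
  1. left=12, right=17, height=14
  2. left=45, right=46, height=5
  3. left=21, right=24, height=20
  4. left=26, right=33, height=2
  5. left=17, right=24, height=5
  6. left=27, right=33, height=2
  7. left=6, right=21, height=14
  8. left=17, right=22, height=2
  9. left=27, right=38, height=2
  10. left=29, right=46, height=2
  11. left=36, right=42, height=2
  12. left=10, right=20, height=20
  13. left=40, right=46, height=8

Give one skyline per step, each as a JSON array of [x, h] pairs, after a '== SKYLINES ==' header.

== SKYLINES ==
[[12,14],[17,0]]
[[12,14],[17,0],[45,5],[46,0]]
[[12,14],[17,0],[21,20],[24,0],[45,5],[46,0]]
[[12,14],[17,0],[21,20],[24,0],[26,2],[33,0],[45,5],[46,0]]
[[12,14],[17,5],[21,20],[24,0],[26,2],[33,0],[45,5],[46,0]]
[[12,14],[17,5],[21,20],[24,0],[26,2],[33,0],[45,5],[46,0]]
[[6,14],[21,20],[24,0],[26,2],[33,0],[45,5],[46,0]]
[[6,14],[21,20],[24,0],[26,2],[33,0],[45,5],[46,0]]
[[6,14],[21,20],[24,0],[26,2],[38,0],[45,5],[46,0]]
[[6,14],[21,20],[24,0],[26,2],[45,5],[46,0]]
[[6,14],[21,20],[24,0],[26,2],[45,5],[46,0]]
[[6,14],[10,20],[20,14],[21,20],[24,0],[26,2],[45,5],[46,0]]
[[6,14],[10,20],[20,14],[21,20],[24,0],[26,2],[40,8],[46,0]]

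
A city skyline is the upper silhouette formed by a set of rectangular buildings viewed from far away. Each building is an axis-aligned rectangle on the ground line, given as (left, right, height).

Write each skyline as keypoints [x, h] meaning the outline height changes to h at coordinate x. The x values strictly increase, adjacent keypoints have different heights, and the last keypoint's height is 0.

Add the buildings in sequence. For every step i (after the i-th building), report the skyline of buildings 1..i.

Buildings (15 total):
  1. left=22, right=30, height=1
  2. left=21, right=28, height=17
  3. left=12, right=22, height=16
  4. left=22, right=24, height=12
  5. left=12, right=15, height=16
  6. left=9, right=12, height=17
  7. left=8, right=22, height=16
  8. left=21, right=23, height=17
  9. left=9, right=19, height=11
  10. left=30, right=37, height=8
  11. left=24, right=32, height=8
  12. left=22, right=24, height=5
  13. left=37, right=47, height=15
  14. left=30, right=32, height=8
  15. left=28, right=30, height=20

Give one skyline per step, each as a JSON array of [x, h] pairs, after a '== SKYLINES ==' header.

== SKYLINES ==
[[22,1],[30,0]]
[[21,17],[28,1],[30,0]]
[[12,16],[21,17],[28,1],[30,0]]
[[12,16],[21,17],[28,1],[30,0]]
[[12,16],[21,17],[28,1],[30,0]]
[[9,17],[12,16],[21,17],[28,1],[30,0]]
[[8,16],[9,17],[12,16],[21,17],[28,1],[30,0]]
[[8,16],[9,17],[12,16],[21,17],[28,1],[30,0]]
[[8,16],[9,17],[12,16],[21,17],[28,1],[30,0]]
[[8,16],[9,17],[12,16],[21,17],[28,1],[30,8],[37,0]]
[[8,16],[9,17],[12,16],[21,17],[28,8],[37,0]]
[[8,16],[9,17],[12,16],[21,17],[28,8],[37,0]]
[[8,16],[9,17],[12,16],[21,17],[28,8],[37,15],[47,0]]
[[8,16],[9,17],[12,16],[21,17],[28,8],[37,15],[47,0]]
[[8,16],[9,17],[12,16],[21,17],[28,20],[30,8],[37,15],[47,0]]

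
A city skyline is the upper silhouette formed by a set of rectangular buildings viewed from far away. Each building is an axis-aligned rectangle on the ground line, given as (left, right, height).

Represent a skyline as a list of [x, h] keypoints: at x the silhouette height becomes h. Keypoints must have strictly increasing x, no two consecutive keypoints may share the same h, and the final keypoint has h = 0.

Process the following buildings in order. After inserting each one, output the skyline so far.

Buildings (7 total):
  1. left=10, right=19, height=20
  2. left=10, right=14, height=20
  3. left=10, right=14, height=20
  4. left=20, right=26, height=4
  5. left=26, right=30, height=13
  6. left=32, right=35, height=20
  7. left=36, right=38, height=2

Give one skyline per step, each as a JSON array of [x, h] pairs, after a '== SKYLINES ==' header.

== SKYLINES ==
[[10,20],[19,0]]
[[10,20],[19,0]]
[[10,20],[19,0]]
[[10,20],[19,0],[20,4],[26,0]]
[[10,20],[19,0],[20,4],[26,13],[30,0]]
[[10,20],[19,0],[20,4],[26,13],[30,0],[32,20],[35,0]]
[[10,20],[19,0],[20,4],[26,13],[30,0],[32,20],[35,0],[36,2],[38,0]]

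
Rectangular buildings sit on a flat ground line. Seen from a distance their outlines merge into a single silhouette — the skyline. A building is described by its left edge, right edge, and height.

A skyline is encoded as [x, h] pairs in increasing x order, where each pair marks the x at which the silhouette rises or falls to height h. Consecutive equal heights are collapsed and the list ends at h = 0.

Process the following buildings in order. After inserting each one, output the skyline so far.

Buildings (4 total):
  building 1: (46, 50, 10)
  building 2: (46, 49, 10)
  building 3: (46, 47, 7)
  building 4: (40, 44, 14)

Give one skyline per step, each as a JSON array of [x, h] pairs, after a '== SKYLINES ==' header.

== SKYLINES ==
[[46,10],[50,0]]
[[46,10],[50,0]]
[[46,10],[50,0]]
[[40,14],[44,0],[46,10],[50,0]]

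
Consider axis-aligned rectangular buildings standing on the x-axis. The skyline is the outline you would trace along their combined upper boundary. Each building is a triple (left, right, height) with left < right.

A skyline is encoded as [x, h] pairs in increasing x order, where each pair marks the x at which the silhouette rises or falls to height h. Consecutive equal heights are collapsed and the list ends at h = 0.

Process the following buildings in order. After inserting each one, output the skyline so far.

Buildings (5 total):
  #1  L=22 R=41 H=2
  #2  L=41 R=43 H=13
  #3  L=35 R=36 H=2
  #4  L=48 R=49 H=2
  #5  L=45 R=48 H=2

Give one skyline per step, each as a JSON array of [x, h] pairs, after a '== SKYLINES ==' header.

== SKYLINES ==
[[22,2],[41,0]]
[[22,2],[41,13],[43,0]]
[[22,2],[41,13],[43,0]]
[[22,2],[41,13],[43,0],[48,2],[49,0]]
[[22,2],[41,13],[43,0],[45,2],[49,0]]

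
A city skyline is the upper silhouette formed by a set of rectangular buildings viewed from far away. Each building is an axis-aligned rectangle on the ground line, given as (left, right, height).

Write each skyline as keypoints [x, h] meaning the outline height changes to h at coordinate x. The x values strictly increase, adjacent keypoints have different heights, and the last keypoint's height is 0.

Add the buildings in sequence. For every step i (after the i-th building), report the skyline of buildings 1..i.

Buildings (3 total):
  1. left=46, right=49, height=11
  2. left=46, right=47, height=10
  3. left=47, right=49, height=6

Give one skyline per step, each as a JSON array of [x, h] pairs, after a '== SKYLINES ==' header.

== SKYLINES ==
[[46,11],[49,0]]
[[46,11],[49,0]]
[[46,11],[49,0]]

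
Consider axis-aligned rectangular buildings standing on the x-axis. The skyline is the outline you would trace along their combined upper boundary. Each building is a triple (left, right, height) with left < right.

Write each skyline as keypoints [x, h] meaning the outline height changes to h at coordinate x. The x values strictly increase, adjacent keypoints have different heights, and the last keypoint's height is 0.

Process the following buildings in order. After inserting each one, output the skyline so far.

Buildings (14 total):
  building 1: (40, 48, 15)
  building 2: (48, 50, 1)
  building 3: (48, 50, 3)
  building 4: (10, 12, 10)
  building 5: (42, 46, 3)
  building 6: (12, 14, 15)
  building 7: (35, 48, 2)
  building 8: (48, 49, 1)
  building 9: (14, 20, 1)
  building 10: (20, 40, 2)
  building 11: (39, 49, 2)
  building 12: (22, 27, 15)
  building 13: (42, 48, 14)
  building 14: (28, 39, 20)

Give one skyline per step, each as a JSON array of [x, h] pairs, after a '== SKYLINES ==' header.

== SKYLINES ==
[[40,15],[48,0]]
[[40,15],[48,1],[50,0]]
[[40,15],[48,3],[50,0]]
[[10,10],[12,0],[40,15],[48,3],[50,0]]
[[10,10],[12,0],[40,15],[48,3],[50,0]]
[[10,10],[12,15],[14,0],[40,15],[48,3],[50,0]]
[[10,10],[12,15],[14,0],[35,2],[40,15],[48,3],[50,0]]
[[10,10],[12,15],[14,0],[35,2],[40,15],[48,3],[50,0]]
[[10,10],[12,15],[14,1],[20,0],[35,2],[40,15],[48,3],[50,0]]
[[10,10],[12,15],[14,1],[20,2],[40,15],[48,3],[50,0]]
[[10,10],[12,15],[14,1],[20,2],[40,15],[48,3],[50,0]]
[[10,10],[12,15],[14,1],[20,2],[22,15],[27,2],[40,15],[48,3],[50,0]]
[[10,10],[12,15],[14,1],[20,2],[22,15],[27,2],[40,15],[48,3],[50,0]]
[[10,10],[12,15],[14,1],[20,2],[22,15],[27,2],[28,20],[39,2],[40,15],[48,3],[50,0]]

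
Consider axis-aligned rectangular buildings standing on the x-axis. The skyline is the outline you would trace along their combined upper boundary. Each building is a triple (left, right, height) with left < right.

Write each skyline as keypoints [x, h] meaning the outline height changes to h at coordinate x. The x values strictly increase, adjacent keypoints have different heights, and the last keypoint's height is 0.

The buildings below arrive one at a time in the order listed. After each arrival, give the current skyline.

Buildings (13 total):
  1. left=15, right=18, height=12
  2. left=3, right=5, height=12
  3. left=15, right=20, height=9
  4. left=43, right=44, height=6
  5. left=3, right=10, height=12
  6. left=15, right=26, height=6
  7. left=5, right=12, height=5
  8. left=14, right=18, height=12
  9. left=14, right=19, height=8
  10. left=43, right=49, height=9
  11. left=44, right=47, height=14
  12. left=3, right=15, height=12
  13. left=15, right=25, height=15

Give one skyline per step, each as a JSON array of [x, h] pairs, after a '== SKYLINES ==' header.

== SKYLINES ==
[[15,12],[18,0]]
[[3,12],[5,0],[15,12],[18,0]]
[[3,12],[5,0],[15,12],[18,9],[20,0]]
[[3,12],[5,0],[15,12],[18,9],[20,0],[43,6],[44,0]]
[[3,12],[10,0],[15,12],[18,9],[20,0],[43,6],[44,0]]
[[3,12],[10,0],[15,12],[18,9],[20,6],[26,0],[43,6],[44,0]]
[[3,12],[10,5],[12,0],[15,12],[18,9],[20,6],[26,0],[43,6],[44,0]]
[[3,12],[10,5],[12,0],[14,12],[18,9],[20,6],[26,0],[43,6],[44,0]]
[[3,12],[10,5],[12,0],[14,12],[18,9],[20,6],[26,0],[43,6],[44,0]]
[[3,12],[10,5],[12,0],[14,12],[18,9],[20,6],[26,0],[43,9],[49,0]]
[[3,12],[10,5],[12,0],[14,12],[18,9],[20,6],[26,0],[43,9],[44,14],[47,9],[49,0]]
[[3,12],[18,9],[20,6],[26,0],[43,9],[44,14],[47,9],[49,0]]
[[3,12],[15,15],[25,6],[26,0],[43,9],[44,14],[47,9],[49,0]]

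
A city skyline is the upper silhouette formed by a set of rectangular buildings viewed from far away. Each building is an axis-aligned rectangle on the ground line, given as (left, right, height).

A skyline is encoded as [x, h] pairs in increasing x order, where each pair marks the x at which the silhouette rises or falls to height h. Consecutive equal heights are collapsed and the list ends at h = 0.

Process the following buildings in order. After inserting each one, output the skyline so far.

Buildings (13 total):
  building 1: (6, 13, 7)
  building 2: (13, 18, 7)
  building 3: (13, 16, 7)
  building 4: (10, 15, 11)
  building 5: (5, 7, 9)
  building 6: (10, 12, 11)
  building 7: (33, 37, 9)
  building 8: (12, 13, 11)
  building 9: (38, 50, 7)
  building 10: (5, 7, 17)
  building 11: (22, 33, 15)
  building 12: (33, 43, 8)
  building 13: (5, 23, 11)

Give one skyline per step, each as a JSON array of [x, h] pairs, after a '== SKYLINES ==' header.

== SKYLINES ==
[[6,7],[13,0]]
[[6,7],[18,0]]
[[6,7],[18,0]]
[[6,7],[10,11],[15,7],[18,0]]
[[5,9],[7,7],[10,11],[15,7],[18,0]]
[[5,9],[7,7],[10,11],[15,7],[18,0]]
[[5,9],[7,7],[10,11],[15,7],[18,0],[33,9],[37,0]]
[[5,9],[7,7],[10,11],[15,7],[18,0],[33,9],[37,0]]
[[5,9],[7,7],[10,11],[15,7],[18,0],[33,9],[37,0],[38,7],[50,0]]
[[5,17],[7,7],[10,11],[15,7],[18,0],[33,9],[37,0],[38,7],[50,0]]
[[5,17],[7,7],[10,11],[15,7],[18,0],[22,15],[33,9],[37,0],[38,7],[50,0]]
[[5,17],[7,7],[10,11],[15,7],[18,0],[22,15],[33,9],[37,8],[43,7],[50,0]]
[[5,17],[7,11],[22,15],[33,9],[37,8],[43,7],[50,0]]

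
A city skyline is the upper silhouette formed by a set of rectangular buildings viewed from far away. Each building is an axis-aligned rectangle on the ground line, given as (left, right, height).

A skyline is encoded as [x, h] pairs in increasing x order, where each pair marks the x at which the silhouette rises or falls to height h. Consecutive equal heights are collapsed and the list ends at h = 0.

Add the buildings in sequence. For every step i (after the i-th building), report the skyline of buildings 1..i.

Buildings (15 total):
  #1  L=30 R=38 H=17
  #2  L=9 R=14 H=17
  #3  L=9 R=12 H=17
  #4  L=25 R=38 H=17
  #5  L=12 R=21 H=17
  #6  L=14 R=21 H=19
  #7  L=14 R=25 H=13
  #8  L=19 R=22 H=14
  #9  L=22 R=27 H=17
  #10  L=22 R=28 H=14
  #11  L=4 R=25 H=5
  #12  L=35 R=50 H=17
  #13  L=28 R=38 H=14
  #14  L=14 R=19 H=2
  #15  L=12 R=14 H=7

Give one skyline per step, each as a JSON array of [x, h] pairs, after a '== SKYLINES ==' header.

== SKYLINES ==
[[30,17],[38,0]]
[[9,17],[14,0],[30,17],[38,0]]
[[9,17],[14,0],[30,17],[38,0]]
[[9,17],[14,0],[25,17],[38,0]]
[[9,17],[21,0],[25,17],[38,0]]
[[9,17],[14,19],[21,0],[25,17],[38,0]]
[[9,17],[14,19],[21,13],[25,17],[38,0]]
[[9,17],[14,19],[21,14],[22,13],[25,17],[38,0]]
[[9,17],[14,19],[21,14],[22,17],[38,0]]
[[9,17],[14,19],[21,14],[22,17],[38,0]]
[[4,5],[9,17],[14,19],[21,14],[22,17],[38,0]]
[[4,5],[9,17],[14,19],[21,14],[22,17],[50,0]]
[[4,5],[9,17],[14,19],[21,14],[22,17],[50,0]]
[[4,5],[9,17],[14,19],[21,14],[22,17],[50,0]]
[[4,5],[9,17],[14,19],[21,14],[22,17],[50,0]]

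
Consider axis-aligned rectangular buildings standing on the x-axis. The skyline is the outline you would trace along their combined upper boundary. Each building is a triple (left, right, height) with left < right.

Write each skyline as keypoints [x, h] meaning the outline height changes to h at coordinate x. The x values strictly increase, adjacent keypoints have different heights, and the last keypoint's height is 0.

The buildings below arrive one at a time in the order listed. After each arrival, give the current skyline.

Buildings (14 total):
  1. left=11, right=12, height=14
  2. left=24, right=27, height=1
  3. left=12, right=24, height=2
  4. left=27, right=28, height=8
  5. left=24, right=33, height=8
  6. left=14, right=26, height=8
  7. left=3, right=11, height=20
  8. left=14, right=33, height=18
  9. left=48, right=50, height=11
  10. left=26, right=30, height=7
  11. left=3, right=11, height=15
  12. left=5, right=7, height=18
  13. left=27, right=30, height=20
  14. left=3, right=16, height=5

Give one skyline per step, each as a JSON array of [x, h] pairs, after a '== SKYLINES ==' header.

== SKYLINES ==
[[11,14],[12,0]]
[[11,14],[12,0],[24,1],[27,0]]
[[11,14],[12,2],[24,1],[27,0]]
[[11,14],[12,2],[24,1],[27,8],[28,0]]
[[11,14],[12,2],[24,8],[33,0]]
[[11,14],[12,2],[14,8],[33,0]]
[[3,20],[11,14],[12,2],[14,8],[33,0]]
[[3,20],[11,14],[12,2],[14,18],[33,0]]
[[3,20],[11,14],[12,2],[14,18],[33,0],[48,11],[50,0]]
[[3,20],[11,14],[12,2],[14,18],[33,0],[48,11],[50,0]]
[[3,20],[11,14],[12,2],[14,18],[33,0],[48,11],[50,0]]
[[3,20],[11,14],[12,2],[14,18],[33,0],[48,11],[50,0]]
[[3,20],[11,14],[12,2],[14,18],[27,20],[30,18],[33,0],[48,11],[50,0]]
[[3,20],[11,14],[12,5],[14,18],[27,20],[30,18],[33,0],[48,11],[50,0]]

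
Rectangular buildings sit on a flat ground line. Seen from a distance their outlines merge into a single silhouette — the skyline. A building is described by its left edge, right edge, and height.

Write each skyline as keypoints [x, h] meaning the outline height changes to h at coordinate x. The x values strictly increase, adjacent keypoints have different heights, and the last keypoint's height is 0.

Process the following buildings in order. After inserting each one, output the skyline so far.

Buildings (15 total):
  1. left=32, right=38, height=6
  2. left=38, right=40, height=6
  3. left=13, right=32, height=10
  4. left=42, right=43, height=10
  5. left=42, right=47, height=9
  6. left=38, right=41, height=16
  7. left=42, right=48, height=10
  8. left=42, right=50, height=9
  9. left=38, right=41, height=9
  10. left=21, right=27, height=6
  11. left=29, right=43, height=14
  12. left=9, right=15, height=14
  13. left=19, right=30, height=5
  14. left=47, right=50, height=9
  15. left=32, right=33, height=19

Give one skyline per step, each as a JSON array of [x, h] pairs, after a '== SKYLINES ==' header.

== SKYLINES ==
[[32,6],[38,0]]
[[32,6],[40,0]]
[[13,10],[32,6],[40,0]]
[[13,10],[32,6],[40,0],[42,10],[43,0]]
[[13,10],[32,6],[40,0],[42,10],[43,9],[47,0]]
[[13,10],[32,6],[38,16],[41,0],[42,10],[43,9],[47,0]]
[[13,10],[32,6],[38,16],[41,0],[42,10],[48,0]]
[[13,10],[32,6],[38,16],[41,0],[42,10],[48,9],[50,0]]
[[13,10],[32,6],[38,16],[41,0],[42,10],[48,9],[50,0]]
[[13,10],[32,6],[38,16],[41,0],[42,10],[48,9],[50,0]]
[[13,10],[29,14],[38,16],[41,14],[43,10],[48,9],[50,0]]
[[9,14],[15,10],[29,14],[38,16],[41,14],[43,10],[48,9],[50,0]]
[[9,14],[15,10],[29,14],[38,16],[41,14],[43,10],[48,9],[50,0]]
[[9,14],[15,10],[29,14],[38,16],[41,14],[43,10],[48,9],[50,0]]
[[9,14],[15,10],[29,14],[32,19],[33,14],[38,16],[41,14],[43,10],[48,9],[50,0]]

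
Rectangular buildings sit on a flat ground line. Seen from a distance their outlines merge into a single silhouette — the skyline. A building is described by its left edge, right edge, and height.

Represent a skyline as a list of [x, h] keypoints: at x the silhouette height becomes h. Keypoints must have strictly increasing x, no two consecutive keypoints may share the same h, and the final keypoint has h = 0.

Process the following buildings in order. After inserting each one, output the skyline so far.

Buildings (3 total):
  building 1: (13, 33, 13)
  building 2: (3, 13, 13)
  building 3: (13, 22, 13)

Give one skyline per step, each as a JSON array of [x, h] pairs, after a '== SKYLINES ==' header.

== SKYLINES ==
[[13,13],[33,0]]
[[3,13],[33,0]]
[[3,13],[33,0]]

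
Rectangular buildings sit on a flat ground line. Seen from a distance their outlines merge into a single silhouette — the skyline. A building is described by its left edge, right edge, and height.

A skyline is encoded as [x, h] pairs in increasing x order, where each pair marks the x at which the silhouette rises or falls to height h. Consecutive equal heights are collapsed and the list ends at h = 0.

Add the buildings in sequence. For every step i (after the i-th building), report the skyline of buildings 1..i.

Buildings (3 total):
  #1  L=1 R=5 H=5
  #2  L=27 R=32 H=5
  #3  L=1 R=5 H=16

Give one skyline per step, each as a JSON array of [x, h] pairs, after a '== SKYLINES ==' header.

== SKYLINES ==
[[1,5],[5,0]]
[[1,5],[5,0],[27,5],[32,0]]
[[1,16],[5,0],[27,5],[32,0]]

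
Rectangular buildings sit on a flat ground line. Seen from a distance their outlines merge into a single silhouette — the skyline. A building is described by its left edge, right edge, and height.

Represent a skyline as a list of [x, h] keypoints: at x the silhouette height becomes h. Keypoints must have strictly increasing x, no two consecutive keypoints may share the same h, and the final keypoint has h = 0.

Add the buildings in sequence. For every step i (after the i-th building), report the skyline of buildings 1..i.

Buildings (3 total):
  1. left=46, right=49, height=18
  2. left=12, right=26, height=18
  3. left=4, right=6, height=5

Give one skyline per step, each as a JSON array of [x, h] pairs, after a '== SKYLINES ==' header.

== SKYLINES ==
[[46,18],[49,0]]
[[12,18],[26,0],[46,18],[49,0]]
[[4,5],[6,0],[12,18],[26,0],[46,18],[49,0]]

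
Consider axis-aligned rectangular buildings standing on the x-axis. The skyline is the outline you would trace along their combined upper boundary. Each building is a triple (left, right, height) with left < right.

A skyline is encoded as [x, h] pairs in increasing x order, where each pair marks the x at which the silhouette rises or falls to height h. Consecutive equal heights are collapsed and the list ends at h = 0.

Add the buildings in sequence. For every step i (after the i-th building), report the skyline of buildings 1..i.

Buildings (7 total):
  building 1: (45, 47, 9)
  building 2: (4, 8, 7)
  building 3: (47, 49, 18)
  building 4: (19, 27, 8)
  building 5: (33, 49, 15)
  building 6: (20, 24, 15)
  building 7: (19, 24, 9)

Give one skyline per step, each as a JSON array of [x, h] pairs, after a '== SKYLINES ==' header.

== SKYLINES ==
[[45,9],[47,0]]
[[4,7],[8,0],[45,9],[47,0]]
[[4,7],[8,0],[45,9],[47,18],[49,0]]
[[4,7],[8,0],[19,8],[27,0],[45,9],[47,18],[49,0]]
[[4,7],[8,0],[19,8],[27,0],[33,15],[47,18],[49,0]]
[[4,7],[8,0],[19,8],[20,15],[24,8],[27,0],[33,15],[47,18],[49,0]]
[[4,7],[8,0],[19,9],[20,15],[24,8],[27,0],[33,15],[47,18],[49,0]]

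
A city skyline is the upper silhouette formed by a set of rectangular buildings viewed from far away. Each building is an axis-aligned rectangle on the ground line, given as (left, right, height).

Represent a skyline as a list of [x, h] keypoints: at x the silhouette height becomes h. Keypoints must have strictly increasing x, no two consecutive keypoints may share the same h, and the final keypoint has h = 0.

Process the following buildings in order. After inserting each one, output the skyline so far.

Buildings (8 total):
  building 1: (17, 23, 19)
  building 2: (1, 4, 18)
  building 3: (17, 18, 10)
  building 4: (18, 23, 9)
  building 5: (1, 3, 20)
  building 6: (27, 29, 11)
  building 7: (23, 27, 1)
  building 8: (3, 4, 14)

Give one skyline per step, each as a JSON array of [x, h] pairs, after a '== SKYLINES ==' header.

== SKYLINES ==
[[17,19],[23,0]]
[[1,18],[4,0],[17,19],[23,0]]
[[1,18],[4,0],[17,19],[23,0]]
[[1,18],[4,0],[17,19],[23,0]]
[[1,20],[3,18],[4,0],[17,19],[23,0]]
[[1,20],[3,18],[4,0],[17,19],[23,0],[27,11],[29,0]]
[[1,20],[3,18],[4,0],[17,19],[23,1],[27,11],[29,0]]
[[1,20],[3,18],[4,0],[17,19],[23,1],[27,11],[29,0]]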